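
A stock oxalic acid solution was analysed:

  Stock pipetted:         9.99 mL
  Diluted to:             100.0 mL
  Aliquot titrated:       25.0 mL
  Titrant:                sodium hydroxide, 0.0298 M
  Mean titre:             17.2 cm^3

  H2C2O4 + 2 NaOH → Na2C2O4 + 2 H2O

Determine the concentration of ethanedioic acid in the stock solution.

0.103 M

n(NaOH) = 0.0172 × 0.0298 = 5.13 × 10^-4 mol
From the 1:2 ratio, n(H2C2O4) in the aliquot = 1/2 × 5.13 × 10^-4 = 2.56 × 10^-4 mol
[H2C2O4]_dilute = 2.56 × 10^-4 / 0.0250 = 0.0103 mol/L
Dilution factor = 100.0 / 9.99 = 10.01
[H2C2O4]_stock = 0.0103 × 10.01 = 0.103 mol/L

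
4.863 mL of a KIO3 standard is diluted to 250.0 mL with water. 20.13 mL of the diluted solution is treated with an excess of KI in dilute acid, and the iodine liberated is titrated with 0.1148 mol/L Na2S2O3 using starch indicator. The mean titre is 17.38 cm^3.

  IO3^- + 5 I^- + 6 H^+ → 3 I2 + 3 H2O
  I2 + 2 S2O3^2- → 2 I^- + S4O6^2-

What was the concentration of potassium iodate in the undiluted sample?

0.8492 mol/L

n(S2O3^2-) = 0.01738 × 0.1148 = 1.995 × 10^-3 mol
n(I2) = n(S2O3^2-)/2 = 9.976 × 10^-4 mol
From the 1:3 ratio, n(IO3^-) in the aliquot = 1/3 × 9.976 × 10^-4 = 3.325 × 10^-4 mol
[IO3^-]_dilute = 3.325 × 10^-4 / 0.02013 = 0.01652 mol/L
[IO3^-]_original = 0.01652 × 250.0/4.863 = 0.8492 mol/L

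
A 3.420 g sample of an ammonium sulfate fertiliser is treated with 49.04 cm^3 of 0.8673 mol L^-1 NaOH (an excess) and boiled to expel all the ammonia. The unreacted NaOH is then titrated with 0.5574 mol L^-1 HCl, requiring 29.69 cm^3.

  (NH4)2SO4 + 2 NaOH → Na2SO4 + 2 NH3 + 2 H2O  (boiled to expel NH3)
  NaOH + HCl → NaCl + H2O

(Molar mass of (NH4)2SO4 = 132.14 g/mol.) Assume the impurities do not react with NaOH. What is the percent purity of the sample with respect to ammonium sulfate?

n(NaOH) added = 0.04904 × 0.8673 = 0.04253 mol
n(HCl) used in back-titration = 0.02969 × 0.5574 = 0.01655 mol
n(NaOH) left over = 0.01655 mol (1:1 ratio)
n(NaOH) consumed by analyte = 0.04253 − 0.01655 = 0.02598 mol
From the 1:2 ratio, n((NH4)2SO4) = 1/2 × 0.02598 = 0.01299 mol
mass of (NH4)2SO4 = 0.01299 × 132.14 = 1.717 g
% (NH4)2SO4 = 1.717 / 3.420 × 100 = 50.20 %

50.20 %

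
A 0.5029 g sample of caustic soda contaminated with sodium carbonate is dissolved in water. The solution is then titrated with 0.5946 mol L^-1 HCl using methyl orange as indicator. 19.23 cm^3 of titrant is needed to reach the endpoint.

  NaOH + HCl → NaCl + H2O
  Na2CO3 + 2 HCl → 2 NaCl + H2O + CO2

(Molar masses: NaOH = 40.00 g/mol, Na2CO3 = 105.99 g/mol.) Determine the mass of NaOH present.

n(HCl) = 0.01923 × 0.5946 = 0.01143 mol
Let x = n(NaOH), y = n(Na2CO3).
Titrant: 1x + 2y = 0.01143;  mass: 40.00x + 105.99y = 0.5029
Solving, x = 7.930 × 10^-3 mol, y = 1.752 × 10^-3 mol
mass of NaOH = 7.930 × 10^-3 × 40.00 = 0.3172 g

0.3172 g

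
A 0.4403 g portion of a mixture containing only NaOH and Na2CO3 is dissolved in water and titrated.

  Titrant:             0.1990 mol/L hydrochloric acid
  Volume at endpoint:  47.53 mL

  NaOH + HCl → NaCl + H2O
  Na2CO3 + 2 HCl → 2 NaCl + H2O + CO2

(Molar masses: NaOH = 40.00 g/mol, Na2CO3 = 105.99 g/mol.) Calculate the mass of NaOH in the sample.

n(HCl) = 0.04753 × 0.1990 = 9.458 × 10^-3 mol
Let x = n(NaOH), y = n(Na2CO3).
Titrant: 1x + 2y = 9.458 × 10^-3;  mass: 40.00x + 105.99y = 0.4403
Solving, x = 4.690 × 10^-3 mol, y = 2.384 × 10^-3 mol
mass of NaOH = 4.690 × 10^-3 × 40.00 = 0.1876 g

0.1876 g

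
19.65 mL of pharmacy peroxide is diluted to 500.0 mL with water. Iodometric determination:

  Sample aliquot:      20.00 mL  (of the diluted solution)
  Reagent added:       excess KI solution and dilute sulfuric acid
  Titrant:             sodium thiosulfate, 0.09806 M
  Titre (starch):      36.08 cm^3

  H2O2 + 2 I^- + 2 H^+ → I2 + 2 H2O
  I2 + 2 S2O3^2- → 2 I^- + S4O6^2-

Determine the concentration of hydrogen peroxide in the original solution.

n(S2O3^2-) = 0.03608 × 0.09806 = 3.538 × 10^-3 mol
n(I2) = n(S2O3^2-)/2 = 1.769 × 10^-3 mol
n(H2O2) in the aliquot = 1.769 × 10^-3 mol (1:1 ratio)
[H2O2]_dilute = 1.769 × 10^-3 / 0.02000 = 0.08845 mol/L
[H2O2]_original = 0.08845 × 500.0/19.65 = 2.251 mol/L

2.251 M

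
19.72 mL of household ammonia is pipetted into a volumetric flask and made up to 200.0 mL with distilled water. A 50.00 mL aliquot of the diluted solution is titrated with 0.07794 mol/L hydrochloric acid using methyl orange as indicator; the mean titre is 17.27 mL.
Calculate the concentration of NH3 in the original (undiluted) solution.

NH3 + HCl → NH4Cl
n(HCl) = 0.01727 × 0.07794 = 1.346 × 10^-3 mol
n(NH3) in the aliquot = 1.346 × 10^-3 mol (1:1 ratio)
[NH3]_dilute = 1.346 × 10^-3 / 0.05000 = 0.02692 mol/L
Dilution factor = 200.0 / 19.72 = 10.14
[NH3]_stock = 0.02692 × 10.14 = 0.2730 mol/L

0.2730 mol/L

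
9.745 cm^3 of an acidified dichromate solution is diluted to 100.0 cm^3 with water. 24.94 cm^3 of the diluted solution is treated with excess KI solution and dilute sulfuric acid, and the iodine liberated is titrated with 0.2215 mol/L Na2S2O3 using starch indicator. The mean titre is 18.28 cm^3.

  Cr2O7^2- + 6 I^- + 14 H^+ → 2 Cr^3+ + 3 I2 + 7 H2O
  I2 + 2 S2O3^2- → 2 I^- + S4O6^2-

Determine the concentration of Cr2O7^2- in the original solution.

n(S2O3^2-) = 0.01828 × 0.2215 = 4.049 × 10^-3 mol
n(I2) = n(S2O3^2-)/2 = 2.025 × 10^-3 mol
From the 1:3 ratio, n(Cr2O7^2-) in the aliquot = 1/3 × 2.025 × 10^-3 = 6.748 × 10^-4 mol
[Cr2O7^2-]_dilute = 6.748 × 10^-4 / 0.02494 = 0.02706 mol/L
[Cr2O7^2-]_original = 0.02706 × 100.0/9.745 = 0.2777 mol/L

0.2777 mol/L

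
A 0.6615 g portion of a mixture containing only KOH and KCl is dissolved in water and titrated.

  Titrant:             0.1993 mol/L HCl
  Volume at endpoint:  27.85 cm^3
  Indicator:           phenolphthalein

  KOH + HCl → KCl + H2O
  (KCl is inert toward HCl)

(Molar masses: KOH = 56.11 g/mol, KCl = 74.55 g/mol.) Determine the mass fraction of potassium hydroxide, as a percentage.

n(HCl) = 0.02785 × 0.1993 = 5.551 × 10^-3 mol
Let x = n(KOH), y = n(KCl).
Titrant: 1x = 5.551 × 10^-3;  mass: 56.11x + 74.55y = 0.6615
Solving, x = 5.551 × 10^-3 mol, y = 4.696 × 10^-3 mol
mass of KOH = 5.551 × 10^-3 × 56.11 = 0.3114 g
% KOH = 0.3114 / 0.6615 × 100 = 47.08 %

47.08 %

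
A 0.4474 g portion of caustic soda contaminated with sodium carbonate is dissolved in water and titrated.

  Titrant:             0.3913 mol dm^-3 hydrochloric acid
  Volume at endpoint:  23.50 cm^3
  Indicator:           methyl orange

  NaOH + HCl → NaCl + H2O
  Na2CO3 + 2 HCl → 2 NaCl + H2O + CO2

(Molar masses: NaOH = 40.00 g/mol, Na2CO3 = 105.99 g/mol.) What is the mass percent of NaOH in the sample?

n(HCl) = 0.02350 × 0.3913 = 9.196 × 10^-3 mol
Let x = n(NaOH), y = n(Na2CO3).
Titrant: 1x + 2y = 9.196 × 10^-3;  mass: 40.00x + 105.99y = 0.4474
Solving, x = 3.072 × 10^-3 mol, y = 3.062 × 10^-3 mol
mass of NaOH = 3.072 × 10^-3 × 40.00 = 0.1229 g
% NaOH = 0.1229 / 0.4474 × 100 = 27.46 %

27.46 %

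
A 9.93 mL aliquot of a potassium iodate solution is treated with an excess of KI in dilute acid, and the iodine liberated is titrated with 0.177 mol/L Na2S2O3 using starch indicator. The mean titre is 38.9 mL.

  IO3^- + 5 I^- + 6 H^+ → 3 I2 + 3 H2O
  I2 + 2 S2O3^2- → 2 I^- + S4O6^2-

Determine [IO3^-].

n(S2O3^2-) = 0.0389 × 0.177 = 6.89 × 10^-3 mol
n(I2) = n(S2O3^2-)/2 = 3.44 × 10^-3 mol
From the 1:3 ratio, n(IO3^-) in the aliquot = 1/3 × 3.44 × 10^-3 = 1.15 × 10^-3 mol
[IO3^-] = 1.15 × 10^-3 / 0.00993 = 0.116 mol/L

0.116 mol/L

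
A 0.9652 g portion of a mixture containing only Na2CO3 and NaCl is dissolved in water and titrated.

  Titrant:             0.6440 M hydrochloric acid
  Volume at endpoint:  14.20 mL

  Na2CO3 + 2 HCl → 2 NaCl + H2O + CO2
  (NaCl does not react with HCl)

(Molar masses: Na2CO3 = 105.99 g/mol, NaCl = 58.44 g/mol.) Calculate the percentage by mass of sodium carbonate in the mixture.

n(HCl) = 0.01420 × 0.6440 = 9.145 × 10^-3 mol
Let x = n(Na2CO3), y = n(NaCl).
Titrant: 2x = 9.145 × 10^-3;  mass: 105.99x + 58.44y = 0.9652
Solving, x = 4.572 × 10^-3 mol, y = 8.223 × 10^-3 mol
mass of Na2CO3 = 4.572 × 10^-3 × 105.99 = 0.4846 g
% Na2CO3 = 0.4846 / 0.9652 × 100 = 50.21 %

50.21 %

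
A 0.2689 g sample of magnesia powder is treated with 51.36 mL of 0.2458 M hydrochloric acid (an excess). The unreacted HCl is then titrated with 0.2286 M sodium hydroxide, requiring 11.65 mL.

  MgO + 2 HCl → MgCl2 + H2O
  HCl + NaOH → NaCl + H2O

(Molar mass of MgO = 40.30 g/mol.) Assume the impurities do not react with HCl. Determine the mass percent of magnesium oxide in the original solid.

n(HCl) added = 0.05136 × 0.2458 = 0.01262 mol
n(NaOH) used in back-titration = 0.01165 × 0.2286 = 2.663 × 10^-3 mol
n(HCl) left over = 2.663 × 10^-3 mol (1:1 ratio)
n(HCl) consumed by analyte = 0.01262 − 2.663 × 10^-3 = 9.961 × 10^-3 mol
From the 1:2 ratio, n(MgO) = 1/2 × 9.961 × 10^-3 = 4.981 × 10^-3 mol
mass of MgO = 4.981 × 10^-3 × 40.30 = 0.2007 g
% MgO = 0.2007 / 0.2689 × 100 = 74.64 %

74.64 %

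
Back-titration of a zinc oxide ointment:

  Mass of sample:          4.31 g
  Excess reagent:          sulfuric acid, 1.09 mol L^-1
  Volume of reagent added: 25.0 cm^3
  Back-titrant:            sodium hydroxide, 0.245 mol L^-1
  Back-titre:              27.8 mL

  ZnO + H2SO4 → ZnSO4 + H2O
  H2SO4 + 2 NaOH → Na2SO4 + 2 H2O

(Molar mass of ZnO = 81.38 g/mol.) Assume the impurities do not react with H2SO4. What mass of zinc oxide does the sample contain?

n(H2SO4) added = 0.0250 × 1.09 = 0.0273 mol
n(NaOH) used in back-titration = 0.0278 × 0.245 = 6.81 × 10^-3 mol
From the 1:2 ratio, n(H2SO4) left over = 1/2 × 6.81 × 10^-3 = 3.41 × 10^-3 mol
n(H2SO4) consumed by analyte = 0.0273 − 3.41 × 10^-3 = 0.0238 mol
n(ZnO) = 0.0238 mol (1:1 ratio)
mass of ZnO = 0.0238 × 81.38 = 1.94 g

1.94 g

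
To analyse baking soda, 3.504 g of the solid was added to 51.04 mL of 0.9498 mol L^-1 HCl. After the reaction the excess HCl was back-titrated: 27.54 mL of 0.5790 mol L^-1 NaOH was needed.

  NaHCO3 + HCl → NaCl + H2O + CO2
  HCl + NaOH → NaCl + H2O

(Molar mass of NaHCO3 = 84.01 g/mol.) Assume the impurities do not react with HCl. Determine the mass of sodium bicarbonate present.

n(HCl) added = 0.05104 × 0.9498 = 0.04848 mol
n(NaOH) used in back-titration = 0.02754 × 0.5790 = 0.01595 mol
n(HCl) left over = 0.01595 mol (1:1 ratio)
n(HCl) consumed by analyte = 0.04848 − 0.01595 = 0.03253 mol
n(NaHCO3) = 0.03253 mol (1:1 ratio)
mass of NaHCO3 = 0.03253 × 84.01 = 2.733 g

2.733 g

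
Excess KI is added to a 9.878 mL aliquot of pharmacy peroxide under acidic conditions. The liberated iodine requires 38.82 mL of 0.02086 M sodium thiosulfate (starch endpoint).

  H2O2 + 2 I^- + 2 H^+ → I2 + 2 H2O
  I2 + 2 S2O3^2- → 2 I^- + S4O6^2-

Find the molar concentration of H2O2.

n(S2O3^2-) = 0.03882 × 0.02086 = 8.098 × 10^-4 mol
n(I2) = n(S2O3^2-)/2 = 4.049 × 10^-4 mol
n(H2O2) in the aliquot = 4.049 × 10^-4 mol (1:1 ratio)
[H2O2] = 4.049 × 10^-4 / 0.009878 = 0.04099 mol/L

0.04099 M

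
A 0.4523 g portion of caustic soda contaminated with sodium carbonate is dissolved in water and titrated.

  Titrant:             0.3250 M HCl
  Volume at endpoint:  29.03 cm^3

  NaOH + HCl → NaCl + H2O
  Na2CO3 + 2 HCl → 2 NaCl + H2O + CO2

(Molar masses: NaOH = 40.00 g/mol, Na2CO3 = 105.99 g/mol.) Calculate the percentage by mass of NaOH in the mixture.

32.46 %

n(HCl) = 0.02903 × 0.3250 = 9.435 × 10^-3 mol
Let x = n(NaOH), y = n(Na2CO3).
Titrant: 1x + 2y = 9.435 × 10^-3;  mass: 40.00x + 105.99y = 0.4523
Solving, x = 3.670 × 10^-3 mol, y = 2.882 × 10^-3 mol
mass of NaOH = 3.670 × 10^-3 × 40.00 = 0.1468 g
% NaOH = 0.1468 / 0.4523 × 100 = 32.46 %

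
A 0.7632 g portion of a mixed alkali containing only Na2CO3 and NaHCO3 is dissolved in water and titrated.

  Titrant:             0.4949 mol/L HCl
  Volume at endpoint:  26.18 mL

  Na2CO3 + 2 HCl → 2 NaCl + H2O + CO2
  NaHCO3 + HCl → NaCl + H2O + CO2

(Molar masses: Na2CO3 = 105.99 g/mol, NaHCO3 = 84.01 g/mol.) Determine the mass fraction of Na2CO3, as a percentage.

72.82 %

n(HCl) = 0.02618 × 0.4949 = 0.01296 mol
Let x = n(Na2CO3), y = n(NaHCO3).
Titrant: 2x + 1y = 0.01296;  mass: 105.99x + 84.01y = 0.7632
Solving, x = 5.244 × 10^-3 mol, y = 2.469 × 10^-3 mol
mass of Na2CO3 = 5.244 × 10^-3 × 105.99 = 0.5558 g
% Na2CO3 = 0.5558 / 0.7632 × 100 = 72.82 %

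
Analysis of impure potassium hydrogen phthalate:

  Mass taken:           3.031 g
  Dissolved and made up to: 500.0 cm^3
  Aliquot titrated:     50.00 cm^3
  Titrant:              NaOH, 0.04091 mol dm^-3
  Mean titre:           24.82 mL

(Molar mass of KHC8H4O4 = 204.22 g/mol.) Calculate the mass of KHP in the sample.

2.074 g

KHC8H4O4 + NaOH → KNaC8H4O4 + H2O
n(NaOH) per titration = 0.02482 × 0.04091 = 1.015 × 10^-3 mol
n(KHC8H4O4) in each aliquot = 1.015 × 10^-3 mol (1:1 ratio)
n(KHC8H4O4) in the whole flask = 1.015 × 10^-3 × 500.0/50.00 = 0.01015 mol
mass of KHC8H4O4 = 0.01015 × 204.22 = 2.074 g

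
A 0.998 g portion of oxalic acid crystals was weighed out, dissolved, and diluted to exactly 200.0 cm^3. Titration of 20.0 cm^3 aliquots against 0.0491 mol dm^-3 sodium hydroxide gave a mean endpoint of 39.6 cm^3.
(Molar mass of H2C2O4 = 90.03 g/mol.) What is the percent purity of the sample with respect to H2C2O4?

H2C2O4 + 2 NaOH → Na2C2O4 + 2 H2O
n(NaOH) per titration = 0.0396 × 0.0491 = 1.94 × 10^-3 mol
From the 1:2 ratio, n(H2C2O4) in each aliquot = 1/2 × 1.94 × 10^-3 = 9.72 × 10^-4 mol
n(H2C2O4) in the whole flask = 9.72 × 10^-4 × 200.0/20.0 = 9.72 × 10^-3 mol
mass of H2C2O4 = 9.72 × 10^-3 × 90.03 = 0.875 g
% H2C2O4 = 0.875 / 0.998 × 100 = 87.7 %

87.7 %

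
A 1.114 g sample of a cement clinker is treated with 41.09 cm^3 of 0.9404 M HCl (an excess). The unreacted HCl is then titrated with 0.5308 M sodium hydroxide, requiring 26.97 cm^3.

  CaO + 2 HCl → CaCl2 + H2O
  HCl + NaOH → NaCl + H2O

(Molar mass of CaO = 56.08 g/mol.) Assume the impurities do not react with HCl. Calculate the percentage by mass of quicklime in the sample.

61.23 %

n(HCl) added = 0.04109 × 0.9404 = 0.03864 mol
n(NaOH) used in back-titration = 0.02697 × 0.5308 = 0.01432 mol
n(HCl) left over = 0.01432 mol (1:1 ratio)
n(HCl) consumed by analyte = 0.03864 − 0.01432 = 0.02433 mol
From the 1:2 ratio, n(CaO) = 1/2 × 0.02433 = 0.01216 mol
mass of CaO = 0.01216 × 56.08 = 0.6821 g
% CaO = 0.6821 / 1.114 × 100 = 61.23 %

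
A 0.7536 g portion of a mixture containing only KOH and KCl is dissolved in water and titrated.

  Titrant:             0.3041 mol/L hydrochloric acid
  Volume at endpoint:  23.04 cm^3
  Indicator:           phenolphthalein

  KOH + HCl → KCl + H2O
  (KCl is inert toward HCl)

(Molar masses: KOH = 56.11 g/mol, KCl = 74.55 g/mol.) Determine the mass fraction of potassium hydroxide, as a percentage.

52.17 %

n(HCl) = 0.02304 × 0.3041 = 7.006 × 10^-3 mol
Let x = n(KOH), y = n(KCl).
Titrant: 1x = 7.006 × 10^-3;  mass: 56.11x + 74.55y = 0.7536
Solving, x = 7.006 × 10^-3 mol, y = 4.835 × 10^-3 mol
mass of KOH = 7.006 × 10^-3 × 56.11 = 0.3931 g
% KOH = 0.3931 / 0.7536 × 100 = 52.17 %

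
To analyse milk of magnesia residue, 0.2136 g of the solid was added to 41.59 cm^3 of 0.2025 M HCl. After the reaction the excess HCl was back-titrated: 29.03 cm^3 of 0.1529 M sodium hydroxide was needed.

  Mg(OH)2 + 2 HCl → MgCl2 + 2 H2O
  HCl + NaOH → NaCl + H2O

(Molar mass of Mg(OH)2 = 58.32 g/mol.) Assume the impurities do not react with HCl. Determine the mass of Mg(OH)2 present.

n(HCl) added = 0.04159 × 0.2025 = 8.422 × 10^-3 mol
n(NaOH) used in back-titration = 0.02903 × 0.1529 = 4.439 × 10^-3 mol
n(HCl) left over = 4.439 × 10^-3 mol (1:1 ratio)
n(HCl) consumed by analyte = 8.422 × 10^-3 − 4.439 × 10^-3 = 3.983 × 10^-3 mol
From the 1:2 ratio, n(Mg(OH)2) = 1/2 × 3.983 × 10^-3 = 1.992 × 10^-3 mol
mass of Mg(OH)2 = 1.992 × 10^-3 × 58.32 = 0.1162 g

0.1162 g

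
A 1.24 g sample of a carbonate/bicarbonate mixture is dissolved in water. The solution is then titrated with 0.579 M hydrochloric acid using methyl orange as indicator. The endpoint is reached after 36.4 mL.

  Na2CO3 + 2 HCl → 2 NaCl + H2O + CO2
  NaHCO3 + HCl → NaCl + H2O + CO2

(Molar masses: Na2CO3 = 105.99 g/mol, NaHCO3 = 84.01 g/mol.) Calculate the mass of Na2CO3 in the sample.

n(HCl) = 0.0364 × 0.579 = 0.0211 mol
Let x = n(Na2CO3), y = n(NaHCO3).
Titrant: 2x + 1y = 0.0211;  mass: 105.99x + 84.01y = 1.24
Solving, x = 8.55 × 10^-3 mol, y = 3.97 × 10^-3 mol
mass of Na2CO3 = 8.55 × 10^-3 × 105.99 = 0.907 g

0.907 g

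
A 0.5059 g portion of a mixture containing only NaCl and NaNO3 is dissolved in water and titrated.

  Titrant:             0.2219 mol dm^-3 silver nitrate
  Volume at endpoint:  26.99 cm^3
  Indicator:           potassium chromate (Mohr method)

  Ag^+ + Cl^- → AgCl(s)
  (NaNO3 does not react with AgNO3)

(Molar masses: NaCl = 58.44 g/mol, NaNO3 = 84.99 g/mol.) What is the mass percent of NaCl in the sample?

69.18 %

n(AgNO3) = 0.02699 × 0.2219 = 5.989 × 10^-3 mol
Let x = n(NaCl), y = n(NaNO3).
Titrant: 1x = 5.989 × 10^-3;  mass: 58.44x + 84.99y = 0.5059
Solving, x = 5.989 × 10^-3 mol, y = 1.834 × 10^-3 mol
mass of NaCl = 5.989 × 10^-3 × 58.44 = 0.3500 g
% NaCl = 0.3500 / 0.5059 × 100 = 69.18 %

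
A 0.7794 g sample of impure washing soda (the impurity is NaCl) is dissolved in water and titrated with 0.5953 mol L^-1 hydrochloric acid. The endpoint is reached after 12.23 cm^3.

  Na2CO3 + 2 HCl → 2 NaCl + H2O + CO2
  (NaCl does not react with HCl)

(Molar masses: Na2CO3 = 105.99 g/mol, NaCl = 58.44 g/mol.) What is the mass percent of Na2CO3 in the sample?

49.50 %

n(HCl) = 0.01223 × 0.5953 = 7.281 × 10^-3 mol
Let x = n(Na2CO3), y = n(NaCl).
Titrant: 2x = 7.281 × 10^-3;  mass: 105.99x + 58.44y = 0.7794
Solving, x = 3.640 × 10^-3 mol, y = 6.735 × 10^-3 mol
mass of Na2CO3 = 3.640 × 10^-3 × 105.99 = 0.3858 g
% Na2CO3 = 0.3858 / 0.7794 × 100 = 49.50 %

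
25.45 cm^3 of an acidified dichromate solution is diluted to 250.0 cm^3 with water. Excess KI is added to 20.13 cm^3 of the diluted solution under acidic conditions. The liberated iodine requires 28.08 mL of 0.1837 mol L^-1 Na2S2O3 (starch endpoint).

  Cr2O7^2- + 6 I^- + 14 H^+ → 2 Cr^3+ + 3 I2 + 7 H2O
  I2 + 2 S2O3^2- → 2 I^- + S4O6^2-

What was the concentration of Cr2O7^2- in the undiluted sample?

n(S2O3^2-) = 0.02808 × 0.1837 = 5.158 × 10^-3 mol
n(I2) = n(S2O3^2-)/2 = 2.579 × 10^-3 mol
From the 1:3 ratio, n(Cr2O7^2-) in the aliquot = 1/3 × 2.579 × 10^-3 = 8.597 × 10^-4 mol
[Cr2O7^2-]_dilute = 8.597 × 10^-4 / 0.02013 = 0.04271 mol/L
[Cr2O7^2-]_original = 0.04271 × 250.0/25.45 = 0.4195 mol/L

0.4195 mol/L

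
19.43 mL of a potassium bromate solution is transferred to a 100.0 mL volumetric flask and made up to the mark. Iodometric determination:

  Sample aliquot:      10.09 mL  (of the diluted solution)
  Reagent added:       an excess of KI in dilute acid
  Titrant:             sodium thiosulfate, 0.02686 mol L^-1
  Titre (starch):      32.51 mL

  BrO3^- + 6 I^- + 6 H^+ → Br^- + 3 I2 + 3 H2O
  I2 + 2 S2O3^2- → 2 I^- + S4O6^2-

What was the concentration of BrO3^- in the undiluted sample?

0.07423 mol/L

n(S2O3^2-) = 0.03251 × 0.02686 = 8.732 × 10^-4 mol
n(I2) = n(S2O3^2-)/2 = 4.366 × 10^-4 mol
From the 1:3 ratio, n(BrO3^-) in the aliquot = 1/3 × 4.366 × 10^-4 = 1.455 × 10^-4 mol
[BrO3^-]_dilute = 1.455 × 10^-4 / 0.01009 = 0.01442 mol/L
[BrO3^-]_original = 0.01442 × 100.0/19.43 = 0.07423 mol/L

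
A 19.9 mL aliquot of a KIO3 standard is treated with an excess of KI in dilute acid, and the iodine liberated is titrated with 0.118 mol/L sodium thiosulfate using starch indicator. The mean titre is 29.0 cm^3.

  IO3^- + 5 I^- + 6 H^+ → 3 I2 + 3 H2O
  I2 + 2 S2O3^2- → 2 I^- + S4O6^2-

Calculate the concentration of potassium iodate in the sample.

0.0287 mol/L

n(S2O3^2-) = 0.0290 × 0.118 = 3.42 × 10^-3 mol
n(I2) = n(S2O3^2-)/2 = 1.71 × 10^-3 mol
From the 1:3 ratio, n(IO3^-) in the aliquot = 1/3 × 1.71 × 10^-3 = 5.70 × 10^-4 mol
[IO3^-] = 5.70 × 10^-4 / 0.0199 = 0.0287 mol/L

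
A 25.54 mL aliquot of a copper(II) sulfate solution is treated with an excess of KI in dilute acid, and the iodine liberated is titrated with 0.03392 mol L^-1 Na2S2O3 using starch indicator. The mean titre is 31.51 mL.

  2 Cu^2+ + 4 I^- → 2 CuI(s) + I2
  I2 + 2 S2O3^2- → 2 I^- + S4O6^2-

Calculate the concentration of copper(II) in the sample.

0.04185 mol/L

n(S2O3^2-) = 0.03151 × 0.03392 = 1.069 × 10^-3 mol
n(I2) = n(S2O3^2-)/2 = 5.344 × 10^-4 mol
From the 2:1 ratio, n(Cu2+) in the aliquot = 2/1 × 5.344 × 10^-4 = 1.069 × 10^-3 mol
[Cu2+] = 1.069 × 10^-3 / 0.02554 = 0.04185 mol/L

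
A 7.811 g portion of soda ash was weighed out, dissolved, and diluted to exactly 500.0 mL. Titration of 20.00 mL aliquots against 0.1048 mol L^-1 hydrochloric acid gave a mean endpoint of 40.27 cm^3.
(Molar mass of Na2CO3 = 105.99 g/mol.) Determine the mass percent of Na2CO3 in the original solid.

71.58 %

Na2CO3 + 2 HCl → 2 NaCl + H2O + CO2
n(HCl) per titration = 0.04027 × 0.1048 = 4.220 × 10^-3 mol
From the 1:2 ratio, n(Na2CO3) in each aliquot = 1/2 × 4.220 × 10^-3 = 2.110 × 10^-3 mol
n(Na2CO3) in the whole flask = 2.110 × 10^-3 × 500.0/20.00 = 0.05275 mol
mass of Na2CO3 = 0.05275 × 105.99 = 5.591 g
% Na2CO3 = 5.591 / 7.811 × 100 = 71.58 %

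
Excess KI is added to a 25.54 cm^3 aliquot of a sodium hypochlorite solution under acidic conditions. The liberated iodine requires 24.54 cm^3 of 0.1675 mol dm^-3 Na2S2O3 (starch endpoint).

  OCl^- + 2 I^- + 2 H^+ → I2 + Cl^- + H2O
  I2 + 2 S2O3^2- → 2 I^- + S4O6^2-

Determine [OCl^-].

n(S2O3^2-) = 0.02454 × 0.1675 = 4.110 × 10^-3 mol
n(I2) = n(S2O3^2-)/2 = 2.055 × 10^-3 mol
n(OCl^-) in the aliquot = 2.055 × 10^-3 mol (1:1 ratio)
[OCl^-] = 2.055 × 10^-3 / 0.02554 = 0.08047 mol/L

0.08047 mol/L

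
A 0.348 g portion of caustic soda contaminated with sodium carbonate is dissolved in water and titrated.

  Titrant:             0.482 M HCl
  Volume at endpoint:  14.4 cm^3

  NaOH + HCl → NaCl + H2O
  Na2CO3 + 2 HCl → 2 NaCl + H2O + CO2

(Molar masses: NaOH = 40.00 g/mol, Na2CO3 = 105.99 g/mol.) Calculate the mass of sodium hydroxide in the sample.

n(HCl) = 0.0144 × 0.482 = 6.94 × 10^-3 mol
Let x = n(NaOH), y = n(Na2CO3).
Titrant: 1x + 2y = 6.94 × 10^-3;  mass: 40.00x + 105.99y = 0.348
Solving, x = 1.53 × 10^-3 mol, y = 2.71 × 10^-3 mol
mass of NaOH = 1.53 × 10^-3 × 40.00 = 0.0610 g

0.0610 g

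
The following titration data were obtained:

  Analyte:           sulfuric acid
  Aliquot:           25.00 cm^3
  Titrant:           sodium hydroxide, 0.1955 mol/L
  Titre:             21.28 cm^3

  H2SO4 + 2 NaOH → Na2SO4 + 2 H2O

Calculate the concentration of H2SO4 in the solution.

0.08320 mol/L

n(NaOH) = 0.02128 L × 0.1955 mol/L = 4.160 × 10^-3 mol
From the 1:2 mole ratio, n(H2SO4) = 1/2 × 4.160 × 10^-3 = 2.080 × 10^-3 mol
[H2SO4] = 2.080 × 10^-3 mol / 0.02500 L = 0.08320 mol/L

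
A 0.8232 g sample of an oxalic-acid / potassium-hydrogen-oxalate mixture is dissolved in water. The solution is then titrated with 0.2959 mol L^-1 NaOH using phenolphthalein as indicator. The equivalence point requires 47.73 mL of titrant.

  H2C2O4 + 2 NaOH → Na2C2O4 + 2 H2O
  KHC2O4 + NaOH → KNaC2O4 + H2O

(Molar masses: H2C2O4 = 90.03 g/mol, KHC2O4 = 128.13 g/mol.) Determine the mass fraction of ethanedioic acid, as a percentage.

n(NaOH) = 0.04773 × 0.2959 = 0.01412 mol
Let x = n(H2C2O4), y = n(KHC2O4).
Titrant: 2x + 1y = 0.01412;  mass: 90.03x + 128.13y = 0.8232
Solving, x = 5.934 × 10^-3 mol, y = 2.255 × 10^-3 mol
mass of H2C2O4 = 5.934 × 10^-3 × 90.03 = 0.5342 g
% H2C2O4 = 0.5342 / 0.8232 × 100 = 64.90 %

64.90 %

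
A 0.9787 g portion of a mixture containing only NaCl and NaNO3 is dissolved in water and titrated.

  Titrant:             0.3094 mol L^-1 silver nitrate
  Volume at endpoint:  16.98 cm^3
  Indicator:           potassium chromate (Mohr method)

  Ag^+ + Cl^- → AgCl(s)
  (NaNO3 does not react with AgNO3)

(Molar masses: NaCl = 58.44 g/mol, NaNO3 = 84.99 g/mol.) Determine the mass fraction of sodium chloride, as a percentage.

31.37 %

n(AgNO3) = 0.01698 × 0.3094 = 5.254 × 10^-3 mol
Let x = n(NaCl), y = n(NaNO3).
Titrant: 1x = 5.254 × 10^-3;  mass: 58.44x + 84.99y = 0.9787
Solving, x = 5.254 × 10^-3 mol, y = 7.903 × 10^-3 mol
mass of NaCl = 5.254 × 10^-3 × 58.44 = 0.3070 g
% NaCl = 0.3070 / 0.9787 × 100 = 31.37 %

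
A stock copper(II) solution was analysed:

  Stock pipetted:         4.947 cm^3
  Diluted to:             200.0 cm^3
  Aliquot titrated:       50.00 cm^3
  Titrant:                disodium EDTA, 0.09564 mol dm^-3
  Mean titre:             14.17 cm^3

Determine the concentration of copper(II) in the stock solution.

Cu^2+ + EDTA^4- → [Cu(EDTA)]^2-
n(EDTA) = 0.01417 × 0.09564 = 1.355 × 10^-3 mol
n(Cu2+) in the aliquot = 1.355 × 10^-3 mol (1:1 ratio)
[Cu2+]_dilute = 1.355 × 10^-3 / 0.05000 = 0.02710 mol/L
Dilution factor = 200.0 / 4.947 = 40.43
[Cu2+]_stock = 0.02710 × 40.43 = 1.096 mol/L

1.096 mol/L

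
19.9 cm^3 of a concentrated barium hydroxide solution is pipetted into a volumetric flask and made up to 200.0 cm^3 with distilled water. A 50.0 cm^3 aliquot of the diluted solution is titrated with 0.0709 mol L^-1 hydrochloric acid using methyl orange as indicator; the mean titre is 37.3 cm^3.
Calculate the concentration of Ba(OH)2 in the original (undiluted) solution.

0.266 mol/L

Ba(OH)2 + 2 HCl → BaCl2 + 2 H2O
n(HCl) = 0.0373 × 0.0709 = 2.64 × 10^-3 mol
From the 1:2 ratio, n(Ba(OH)2) in the aliquot = 1/2 × 2.64 × 10^-3 = 1.32 × 10^-3 mol
[Ba(OH)2]_dilute = 1.32 × 10^-3 / 0.0500 = 0.0264 mol/L
Dilution factor = 200.0 / 19.9 = 10.05
[Ba(OH)2]_stock = 0.0264 × 10.05 = 0.266 mol/L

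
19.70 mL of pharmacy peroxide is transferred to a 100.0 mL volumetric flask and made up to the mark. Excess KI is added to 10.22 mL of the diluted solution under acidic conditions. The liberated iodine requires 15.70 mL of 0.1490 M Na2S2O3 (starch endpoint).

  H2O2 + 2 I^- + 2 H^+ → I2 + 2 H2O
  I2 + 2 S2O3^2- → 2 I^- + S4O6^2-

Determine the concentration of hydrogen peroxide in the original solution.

n(S2O3^2-) = 0.01570 × 0.1490 = 2.339 × 10^-3 mol
n(I2) = n(S2O3^2-)/2 = 1.170 × 10^-3 mol
n(H2O2) in the aliquot = 1.170 × 10^-3 mol (1:1 ratio)
[H2O2]_dilute = 1.170 × 10^-3 / 0.01022 = 0.1144 mol/L
[H2O2]_original = 0.1144 × 100.0/19.70 = 0.5810 mol/L

0.5810 M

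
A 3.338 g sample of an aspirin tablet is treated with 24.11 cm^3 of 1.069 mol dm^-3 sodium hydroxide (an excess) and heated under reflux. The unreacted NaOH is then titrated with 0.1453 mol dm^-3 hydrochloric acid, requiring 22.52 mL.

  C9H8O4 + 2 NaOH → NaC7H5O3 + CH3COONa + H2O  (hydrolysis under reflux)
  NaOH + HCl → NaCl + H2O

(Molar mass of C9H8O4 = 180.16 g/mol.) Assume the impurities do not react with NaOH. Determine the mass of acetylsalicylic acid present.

n(NaOH) added = 0.02411 × 1.069 = 0.02577 mol
n(HCl) used in back-titration = 0.02252 × 0.1453 = 3.272 × 10^-3 mol
n(NaOH) left over = 3.272 × 10^-3 mol (1:1 ratio)
n(NaOH) consumed by analyte = 0.02577 − 3.272 × 10^-3 = 0.02250 mol
From the 1:2 ratio, n(C9H8O4) = 1/2 × 0.02250 = 0.01125 mol
mass of C9H8O4 = 0.01125 × 180.16 = 2.027 g

2.027 g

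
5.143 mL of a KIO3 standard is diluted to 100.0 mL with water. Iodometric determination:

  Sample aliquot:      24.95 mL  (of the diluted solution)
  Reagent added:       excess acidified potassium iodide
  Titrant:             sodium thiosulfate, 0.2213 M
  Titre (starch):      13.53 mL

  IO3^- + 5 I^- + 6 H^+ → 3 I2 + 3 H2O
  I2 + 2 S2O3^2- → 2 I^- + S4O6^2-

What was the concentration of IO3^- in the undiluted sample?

0.3889 M

n(S2O3^2-) = 0.01353 × 0.2213 = 2.994 × 10^-3 mol
n(I2) = n(S2O3^2-)/2 = 1.497 × 10^-3 mol
From the 1:3 ratio, n(IO3^-) in the aliquot = 1/3 × 1.497 × 10^-3 = 4.990 × 10^-4 mol
[IO3^-]_dilute = 4.990 × 10^-4 / 0.02495 = 0.02000 mol/L
[IO3^-]_original = 0.02000 × 100.0/5.143 = 0.3889 mol/L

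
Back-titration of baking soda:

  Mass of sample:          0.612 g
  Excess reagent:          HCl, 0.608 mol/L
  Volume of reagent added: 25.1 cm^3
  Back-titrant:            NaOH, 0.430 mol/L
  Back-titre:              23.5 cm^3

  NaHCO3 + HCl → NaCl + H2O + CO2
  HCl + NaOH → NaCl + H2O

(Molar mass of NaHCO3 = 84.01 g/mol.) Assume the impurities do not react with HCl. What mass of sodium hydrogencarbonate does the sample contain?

n(HCl) added = 0.0251 × 0.608 = 0.0153 mol
n(NaOH) used in back-titration = 0.0235 × 0.430 = 0.0101 mol
n(HCl) left over = 0.0101 mol (1:1 ratio)
n(HCl) consumed by analyte = 0.0153 − 0.0101 = 5.16 × 10^-3 mol
n(NaHCO3) = 5.16 × 10^-3 mol (1:1 ratio)
mass of NaHCO3 = 5.16 × 10^-3 × 84.01 = 0.433 g

0.433 g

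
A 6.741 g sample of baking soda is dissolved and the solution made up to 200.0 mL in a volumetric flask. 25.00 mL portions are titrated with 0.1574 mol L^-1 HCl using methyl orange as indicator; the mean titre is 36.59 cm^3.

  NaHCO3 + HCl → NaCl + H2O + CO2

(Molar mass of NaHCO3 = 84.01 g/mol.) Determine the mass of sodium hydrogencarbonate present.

n(HCl) per titration = 0.03659 × 0.1574 = 5.759 × 10^-3 mol
n(NaHCO3) in each aliquot = 5.759 × 10^-3 mol (1:1 ratio)
n(NaHCO3) in the whole flask = 5.759 × 10^-3 × 200.0/25.00 = 0.04607 mol
mass of NaHCO3 = 0.04607 × 84.01 = 3.871 g

3.871 g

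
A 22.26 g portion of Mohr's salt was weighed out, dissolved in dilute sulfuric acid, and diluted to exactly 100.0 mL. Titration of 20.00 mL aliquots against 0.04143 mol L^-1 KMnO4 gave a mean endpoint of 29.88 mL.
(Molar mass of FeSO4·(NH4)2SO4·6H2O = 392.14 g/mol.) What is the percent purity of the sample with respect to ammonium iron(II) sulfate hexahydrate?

MnO4^- + 5 Fe^2+ + 8 H^+ → Mn^2+ + 5 Fe^3+ + 4 H2O
n(KMnO4) per titration = 0.02988 × 0.04143 = 1.238 × 10^-3 mol
From the 5:1 ratio, n(FeSO4·(NH4)2SO4·6H2O) in each aliquot = 5/1 × 1.238 × 10^-3 = 6.190 × 10^-3 mol
n(FeSO4·(NH4)2SO4·6H2O) in the whole flask = 6.190 × 10^-3 × 100.0/20.00 = 0.03095 mol
mass of FeSO4·(NH4)2SO4·6H2O = 0.03095 × 392.14 = 12.14 g
% FeSO4·(NH4)2SO4·6H2O = 12.14 / 22.26 × 100 = 54.52 %

54.52 %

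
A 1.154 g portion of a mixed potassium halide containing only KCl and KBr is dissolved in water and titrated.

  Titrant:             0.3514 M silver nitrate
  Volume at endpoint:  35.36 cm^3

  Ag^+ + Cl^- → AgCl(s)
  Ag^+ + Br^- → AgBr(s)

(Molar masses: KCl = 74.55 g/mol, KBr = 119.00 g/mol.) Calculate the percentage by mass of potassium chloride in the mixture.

47.18 %

n(AgNO3) = 0.03536 × 0.3514 = 0.01243 mol
Let x = n(KCl), y = n(KBr).
Titrant: 1x + 1y = 0.01243;  mass: 74.55x + 119.00y = 1.154
Solving, x = 7.303 × 10^-3 mol, y = 5.122 × 10^-3 mol
mass of KCl = 7.303 × 10^-3 × 74.55 = 0.5445 g
% KCl = 0.5445 / 1.154 × 100 = 47.18 %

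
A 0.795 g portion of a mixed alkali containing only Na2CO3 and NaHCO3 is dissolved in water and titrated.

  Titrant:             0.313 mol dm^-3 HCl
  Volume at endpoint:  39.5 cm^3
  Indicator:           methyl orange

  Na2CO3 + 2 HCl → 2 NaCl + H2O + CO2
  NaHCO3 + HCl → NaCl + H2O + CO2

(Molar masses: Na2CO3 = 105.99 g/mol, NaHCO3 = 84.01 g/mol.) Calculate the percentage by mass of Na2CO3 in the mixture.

n(HCl) = 0.0395 × 0.313 = 0.0124 mol
Let x = n(Na2CO3), y = n(NaHCO3).
Titrant: 2x + 1y = 0.0124;  mass: 105.99x + 84.01y = 0.795
Solving, x = 3.93 × 10^-3 mol, y = 4.51 × 10^-3 mol
mass of Na2CO3 = 3.93 × 10^-3 × 105.99 = 0.416 g
% Na2CO3 = 0.416 / 0.795 × 100 = 52.4 %

52.4 %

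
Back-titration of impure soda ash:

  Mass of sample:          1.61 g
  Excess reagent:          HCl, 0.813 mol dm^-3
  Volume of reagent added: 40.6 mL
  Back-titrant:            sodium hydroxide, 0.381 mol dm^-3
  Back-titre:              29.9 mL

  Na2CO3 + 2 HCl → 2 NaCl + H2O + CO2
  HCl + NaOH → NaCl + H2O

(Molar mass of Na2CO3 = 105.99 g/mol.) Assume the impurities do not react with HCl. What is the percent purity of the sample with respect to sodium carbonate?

71.2 %

n(HCl) added = 0.0406 × 0.813 = 0.0330 mol
n(NaOH) used in back-titration = 0.0299 × 0.381 = 0.0114 mol
n(HCl) left over = 0.0114 mol (1:1 ratio)
n(HCl) consumed by analyte = 0.0330 − 0.0114 = 0.0216 mol
From the 1:2 ratio, n(Na2CO3) = 1/2 × 0.0216 = 0.0108 mol
mass of Na2CO3 = 0.0108 × 105.99 = 1.15 g
% Na2CO3 = 1.15 / 1.61 × 100 = 71.2 %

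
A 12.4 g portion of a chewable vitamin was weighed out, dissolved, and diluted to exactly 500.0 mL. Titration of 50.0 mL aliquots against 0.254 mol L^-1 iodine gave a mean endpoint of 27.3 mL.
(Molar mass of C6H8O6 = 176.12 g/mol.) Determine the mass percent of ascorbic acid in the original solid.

C6H8O6 + I2 → C6H6O6 + 2 HI
n(I2) per titration = 0.0273 × 0.254 = 6.93 × 10^-3 mol
n(C6H8O6) in each aliquot = 6.93 × 10^-3 mol (1:1 ratio)
n(C6H8O6) in the whole flask = 6.93 × 10^-3 × 500.0/50.0 = 0.0693 mol
mass of C6H8O6 = 0.0693 × 176.12 = 12.2 g
% C6H8O6 = 12.2 / 12.4 × 100 = 98.5 %

98.5 %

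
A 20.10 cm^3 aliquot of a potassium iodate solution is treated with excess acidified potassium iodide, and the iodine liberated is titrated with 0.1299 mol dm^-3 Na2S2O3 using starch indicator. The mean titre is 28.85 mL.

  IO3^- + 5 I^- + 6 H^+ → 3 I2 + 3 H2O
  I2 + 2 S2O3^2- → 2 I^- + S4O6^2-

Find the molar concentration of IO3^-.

0.03107 mol/L

n(S2O3^2-) = 0.02885 × 0.1299 = 3.748 × 10^-3 mol
n(I2) = n(S2O3^2-)/2 = 1.874 × 10^-3 mol
From the 1:3 ratio, n(IO3^-) in the aliquot = 1/3 × 1.874 × 10^-3 = 6.246 × 10^-4 mol
[IO3^-] = 6.246 × 10^-4 / 0.02010 = 0.03107 mol/L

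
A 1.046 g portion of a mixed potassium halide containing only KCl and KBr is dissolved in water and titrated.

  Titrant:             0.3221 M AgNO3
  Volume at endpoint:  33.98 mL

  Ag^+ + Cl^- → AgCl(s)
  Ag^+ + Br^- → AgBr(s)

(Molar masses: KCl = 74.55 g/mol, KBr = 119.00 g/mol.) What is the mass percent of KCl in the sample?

41.12 %

n(AgNO3) = 0.03398 × 0.3221 = 0.01094 mol
Let x = n(KCl), y = n(KBr).
Titrant: 1x + 1y = 0.01094;  mass: 74.55x + 119.00y = 1.046
Solving, x = 5.769 × 10^-3 mol, y = 5.176 × 10^-3 mol
mass of KCl = 5.769 × 10^-3 × 74.55 = 0.4301 g
% KCl = 0.4301 / 1.046 × 100 = 41.12 %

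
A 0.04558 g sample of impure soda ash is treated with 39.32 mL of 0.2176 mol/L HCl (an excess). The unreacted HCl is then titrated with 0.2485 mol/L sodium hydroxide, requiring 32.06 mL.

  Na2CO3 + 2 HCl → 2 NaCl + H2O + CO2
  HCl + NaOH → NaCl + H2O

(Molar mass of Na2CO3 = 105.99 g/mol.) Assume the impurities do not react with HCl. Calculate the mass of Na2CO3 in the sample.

0.03122 g

n(HCl) added = 0.03932 × 0.2176 = 8.556 × 10^-3 mol
n(NaOH) used in back-titration = 0.03206 × 0.2485 = 7.967 × 10^-3 mol
n(HCl) left over = 7.967 × 10^-3 mol (1:1 ratio)
n(HCl) consumed by analyte = 8.556 × 10^-3 − 7.967 × 10^-3 = 5.891 × 10^-4 mol
From the 1:2 ratio, n(Na2CO3) = 1/2 × 5.891 × 10^-4 = 2.946 × 10^-4 mol
mass of Na2CO3 = 2.946 × 10^-4 × 105.99 = 0.03122 g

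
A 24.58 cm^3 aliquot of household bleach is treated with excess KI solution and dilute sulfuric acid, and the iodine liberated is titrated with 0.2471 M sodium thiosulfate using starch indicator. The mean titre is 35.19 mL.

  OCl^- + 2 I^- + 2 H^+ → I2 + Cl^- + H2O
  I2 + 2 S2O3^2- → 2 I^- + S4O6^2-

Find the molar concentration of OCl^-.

n(S2O3^2-) = 0.03519 × 0.2471 = 8.695 × 10^-3 mol
n(I2) = n(S2O3^2-)/2 = 4.348 × 10^-3 mol
n(OCl^-) in the aliquot = 4.348 × 10^-3 mol (1:1 ratio)
[OCl^-] = 4.348 × 10^-3 / 0.02458 = 0.1769 mol/L

0.1769 M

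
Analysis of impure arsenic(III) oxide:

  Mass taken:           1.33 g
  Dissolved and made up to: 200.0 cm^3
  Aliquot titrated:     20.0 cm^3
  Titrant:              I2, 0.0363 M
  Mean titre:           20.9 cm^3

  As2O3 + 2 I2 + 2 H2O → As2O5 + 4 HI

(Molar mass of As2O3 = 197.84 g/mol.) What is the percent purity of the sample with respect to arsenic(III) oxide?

n(I2) per titration = 0.0209 × 0.0363 = 7.59 × 10^-4 mol
From the 1:2 ratio, n(As2O3) in each aliquot = 1/2 × 7.59 × 10^-4 = 3.79 × 10^-4 mol
n(As2O3) in the whole flask = 3.79 × 10^-4 × 200.0/20.0 = 3.79 × 10^-3 mol
mass of As2O3 = 3.79 × 10^-3 × 197.84 = 0.750 g
% As2O3 = 0.750 / 1.33 × 100 = 56.4 %

56.4 %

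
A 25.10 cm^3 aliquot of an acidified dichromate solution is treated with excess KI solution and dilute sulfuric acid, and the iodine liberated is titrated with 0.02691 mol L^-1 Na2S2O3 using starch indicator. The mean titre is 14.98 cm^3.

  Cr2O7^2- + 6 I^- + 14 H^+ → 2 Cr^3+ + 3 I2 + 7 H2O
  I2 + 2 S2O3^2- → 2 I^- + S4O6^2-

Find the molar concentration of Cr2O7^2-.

0.002677 mol/L

n(S2O3^2-) = 0.01498 × 0.02691 = 4.031 × 10^-4 mol
n(I2) = n(S2O3^2-)/2 = 2.016 × 10^-4 mol
From the 1:3 ratio, n(Cr2O7^2-) in the aliquot = 1/3 × 2.016 × 10^-4 = 6.719 × 10^-5 mol
[Cr2O7^2-] = 6.719 × 10^-5 / 0.02510 = 0.002677 mol/L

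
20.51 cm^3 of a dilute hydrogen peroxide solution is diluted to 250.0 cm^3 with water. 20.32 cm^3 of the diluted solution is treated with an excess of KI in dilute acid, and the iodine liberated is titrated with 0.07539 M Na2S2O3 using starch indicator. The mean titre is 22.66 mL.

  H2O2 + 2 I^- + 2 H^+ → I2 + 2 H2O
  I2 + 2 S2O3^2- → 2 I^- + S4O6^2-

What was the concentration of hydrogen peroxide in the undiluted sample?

0.5124 M

n(S2O3^2-) = 0.02266 × 0.07539 = 1.708 × 10^-3 mol
n(I2) = n(S2O3^2-)/2 = 8.542 × 10^-4 mol
n(H2O2) in the aliquot = 8.542 × 10^-4 mol (1:1 ratio)
[H2O2]_dilute = 8.542 × 10^-4 / 0.02032 = 0.04204 mol/L
[H2O2]_original = 0.04204 × 250.0/20.51 = 0.5124 mol/L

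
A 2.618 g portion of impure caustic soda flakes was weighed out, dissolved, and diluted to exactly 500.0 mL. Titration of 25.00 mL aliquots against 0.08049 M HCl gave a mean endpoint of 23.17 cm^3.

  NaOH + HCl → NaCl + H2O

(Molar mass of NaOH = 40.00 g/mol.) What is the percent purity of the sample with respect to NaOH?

n(HCl) per titration = 0.02317 × 0.08049 = 1.865 × 10^-3 mol
n(NaOH) in each aliquot = 1.865 × 10^-3 mol (1:1 ratio)
n(NaOH) in the whole flask = 1.865 × 10^-3 × 500.0/25.00 = 0.03730 mol
mass of NaOH = 0.03730 × 40.00 = 1.492 g
% NaOH = 1.492 / 2.618 × 100 = 56.99 %

56.99 %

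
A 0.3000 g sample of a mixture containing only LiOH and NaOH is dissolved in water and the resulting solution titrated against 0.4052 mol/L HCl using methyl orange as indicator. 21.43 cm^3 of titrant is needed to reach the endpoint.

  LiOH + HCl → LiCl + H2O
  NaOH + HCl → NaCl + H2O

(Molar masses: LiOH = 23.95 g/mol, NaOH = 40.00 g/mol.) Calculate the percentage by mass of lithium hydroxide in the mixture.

n(HCl) = 0.02143 × 0.4052 = 8.683 × 10^-3 mol
Let x = n(LiOH), y = n(NaOH).
Titrant: 1x + 1y = 8.683 × 10^-3;  mass: 23.95x + 40.00y = 0.3000
Solving, x = 2.949 × 10^-3 mol, y = 5.734 × 10^-3 mol
mass of LiOH = 2.949 × 10^-3 × 23.95 = 0.07064 g
% LiOH = 0.07064 / 0.3000 × 100 = 23.55 %

23.55 %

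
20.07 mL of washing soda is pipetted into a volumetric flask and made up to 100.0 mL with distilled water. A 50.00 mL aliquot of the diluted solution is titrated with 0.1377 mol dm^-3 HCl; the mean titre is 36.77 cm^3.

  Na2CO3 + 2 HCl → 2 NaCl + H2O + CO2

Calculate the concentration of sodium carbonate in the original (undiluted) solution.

n(HCl) = 0.03677 × 0.1377 = 5.063 × 10^-3 mol
From the 1:2 ratio, n(Na2CO3) in the aliquot = 1/2 × 5.063 × 10^-3 = 2.532 × 10^-3 mol
[Na2CO3]_dilute = 2.532 × 10^-3 / 0.05000 = 0.05063 mol/L
Dilution factor = 100.0 / 20.07 = 4.983
[Na2CO3]_stock = 0.05063 × 4.983 = 0.2523 mol/L

0.2523 mol/L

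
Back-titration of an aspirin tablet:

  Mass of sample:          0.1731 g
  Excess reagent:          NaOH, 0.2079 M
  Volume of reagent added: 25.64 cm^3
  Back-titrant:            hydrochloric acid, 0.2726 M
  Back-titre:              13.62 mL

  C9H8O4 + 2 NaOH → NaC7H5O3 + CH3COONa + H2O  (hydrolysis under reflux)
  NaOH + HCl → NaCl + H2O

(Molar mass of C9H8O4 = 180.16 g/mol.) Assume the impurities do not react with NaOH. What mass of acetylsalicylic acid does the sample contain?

n(NaOH) added = 0.02564 × 0.2079 = 5.331 × 10^-3 mol
n(HCl) used in back-titration = 0.01362 × 0.2726 = 3.713 × 10^-3 mol
n(NaOH) left over = 3.713 × 10^-3 mol (1:1 ratio)
n(NaOH) consumed by analyte = 5.331 × 10^-3 − 3.713 × 10^-3 = 1.618 × 10^-3 mol
From the 1:2 ratio, n(C9H8O4) = 1/2 × 1.618 × 10^-3 = 8.089 × 10^-4 mol
mass of C9H8O4 = 8.089 × 10^-4 × 180.16 = 0.1457 g

0.1457 g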